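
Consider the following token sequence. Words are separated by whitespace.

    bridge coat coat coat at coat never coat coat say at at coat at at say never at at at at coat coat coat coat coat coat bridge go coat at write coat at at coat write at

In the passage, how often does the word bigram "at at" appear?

Scanning the 37 overlapping bigram windows for "at at":
  position 11–12: at at
  position 14–15: at at
  position 18–19: at at
  position 19–20: at at
  position 20–21: at at
  position 34–35: at at

6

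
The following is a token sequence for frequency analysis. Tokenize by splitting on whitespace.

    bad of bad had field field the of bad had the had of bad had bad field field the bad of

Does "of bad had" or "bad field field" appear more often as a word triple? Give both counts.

"of bad had" (3 vs 1)

"of bad had": 3 occurrences
"bad field field": 1 occurrence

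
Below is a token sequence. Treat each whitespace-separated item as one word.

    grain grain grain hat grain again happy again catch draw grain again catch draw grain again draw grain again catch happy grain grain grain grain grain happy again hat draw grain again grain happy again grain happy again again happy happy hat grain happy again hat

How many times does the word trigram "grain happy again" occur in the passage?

4

Scanning the 44 overlapping trigram windows for "grain happy again":
  position 26–28: grain happy again
  position 33–35: grain happy again
  position 36–38: grain happy again
  position 43–45: grain happy again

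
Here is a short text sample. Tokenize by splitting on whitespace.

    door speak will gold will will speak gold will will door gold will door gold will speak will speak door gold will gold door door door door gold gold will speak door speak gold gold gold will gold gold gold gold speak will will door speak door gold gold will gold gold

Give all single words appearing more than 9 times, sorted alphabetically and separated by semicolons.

Unigram counts meeting the condition (more than 9 times):
  door: 11
  gold: 19
  will: 14

door; gold; will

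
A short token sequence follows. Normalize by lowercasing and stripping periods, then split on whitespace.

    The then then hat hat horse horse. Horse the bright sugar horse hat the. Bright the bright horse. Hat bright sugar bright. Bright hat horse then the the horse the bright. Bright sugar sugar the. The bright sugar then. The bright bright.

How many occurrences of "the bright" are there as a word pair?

Scanning the 41 overlapping bigram windows for "the bright":
  position 9–10: the bright
  position 14–15: the bright
  position 16–17: the bright
  position 30–31: the bright
  position 36–37: the bright
  position 40–41: the bright

6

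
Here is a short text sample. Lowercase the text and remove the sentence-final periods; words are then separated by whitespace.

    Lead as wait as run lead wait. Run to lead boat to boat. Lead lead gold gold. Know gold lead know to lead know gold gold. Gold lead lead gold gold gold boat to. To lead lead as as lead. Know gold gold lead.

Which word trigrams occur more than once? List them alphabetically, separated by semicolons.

Trigram counts meeting the condition (more than once):
  gold gold gold: 2
  gold gold lead: 2
  know gold gold: 2
  lead gold gold: 2
  lead know gold: 2
  lead lead gold: 2

gold gold gold; gold gold lead; know gold gold; lead gold gold; lead know gold; lead lead gold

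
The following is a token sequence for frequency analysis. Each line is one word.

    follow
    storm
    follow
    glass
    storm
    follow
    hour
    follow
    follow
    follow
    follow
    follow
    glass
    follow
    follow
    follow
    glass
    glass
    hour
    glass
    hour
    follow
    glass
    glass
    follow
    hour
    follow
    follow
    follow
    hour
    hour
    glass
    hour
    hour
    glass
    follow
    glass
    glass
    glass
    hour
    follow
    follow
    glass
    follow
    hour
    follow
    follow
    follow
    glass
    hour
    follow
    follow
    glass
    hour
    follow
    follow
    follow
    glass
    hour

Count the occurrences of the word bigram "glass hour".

7

Scanning the 58 overlapping bigram windows for "glass hour":
  position 18–19: glass hour
  position 20–21: glass hour
  position 32–33: glass hour
  position 39–40: glass hour
  position 49–50: glass hour
  position 53–54: glass hour
  position 58–59: glass hour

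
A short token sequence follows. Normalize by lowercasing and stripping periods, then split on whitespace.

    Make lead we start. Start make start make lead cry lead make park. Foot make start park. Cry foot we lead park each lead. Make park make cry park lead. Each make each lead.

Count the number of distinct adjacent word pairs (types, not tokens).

34 tokens → 33 bigram windows in total.
Repeated bigrams (each contributes count−1 duplicates):
  each lead: 2
  lead make: 2
  make lead: 2
  make park: 2
  make start: 2
  start make: 2
6 duplicate windows → 33 − 6 = 27 distinct.

27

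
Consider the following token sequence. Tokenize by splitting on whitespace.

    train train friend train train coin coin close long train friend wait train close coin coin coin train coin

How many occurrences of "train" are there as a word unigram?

Scanning the 19 tokens for "train":
  position 1: train
  position 2: train
  position 4: train
  position 5: train
  position 10: train
  position 13: train
  position 18: train

7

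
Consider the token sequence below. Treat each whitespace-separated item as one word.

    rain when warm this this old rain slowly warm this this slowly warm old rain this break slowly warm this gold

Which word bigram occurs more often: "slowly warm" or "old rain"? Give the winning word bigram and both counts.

"slowly warm" (3 vs 2)

"slowly warm": 3 occurrences
"old rain": 2 occurrences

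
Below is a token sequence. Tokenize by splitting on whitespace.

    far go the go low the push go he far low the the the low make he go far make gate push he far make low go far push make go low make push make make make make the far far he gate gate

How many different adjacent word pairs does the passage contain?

44 tokens → 43 bigram windows in total.
Repeated bigrams (each contributes count−1 duplicates):
  make make: 3
  far make: 2
  go far: 2
  go low: 2
  he far: 2
  low make: 2
  low the: 2
  push make: 2
  … (1 more repeated)
10 duplicate windows → 43 − 10 = 33 distinct.

33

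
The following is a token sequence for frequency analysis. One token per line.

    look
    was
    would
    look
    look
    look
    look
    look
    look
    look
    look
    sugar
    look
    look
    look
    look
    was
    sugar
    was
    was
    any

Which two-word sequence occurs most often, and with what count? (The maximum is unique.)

"look look", 10 times

Bigram frequencies (highest first):
  look look: 10
  look was: 2
  was would: 1
  would look: 1
  look sugar: 1
  sugar look: 1
  … (4 more, each ≤ 1)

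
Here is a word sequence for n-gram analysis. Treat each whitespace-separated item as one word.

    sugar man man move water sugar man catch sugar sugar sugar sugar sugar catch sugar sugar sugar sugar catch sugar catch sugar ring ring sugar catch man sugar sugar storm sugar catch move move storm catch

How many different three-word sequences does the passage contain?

36 tokens → 34 trigram windows in total.
Repeated trigrams (each contributes count−1 duplicates):
  sugar sugar sugar: 5
  sugar catch sugar: 3
  catch sugar sugar: 2
  sugar sugar catch: 2
8 duplicate windows → 34 − 8 = 26 distinct.

26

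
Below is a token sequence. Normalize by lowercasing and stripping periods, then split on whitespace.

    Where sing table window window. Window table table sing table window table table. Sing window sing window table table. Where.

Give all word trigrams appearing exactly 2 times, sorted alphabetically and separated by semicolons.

Trigram counts meeting the condition (exactly 2 times):
  sing table window: 2
  table table sing: 2

sing table window; table table sing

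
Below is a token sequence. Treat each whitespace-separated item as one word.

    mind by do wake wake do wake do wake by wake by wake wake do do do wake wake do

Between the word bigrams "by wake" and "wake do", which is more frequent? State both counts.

"by wake": 2 occurrences
"wake do": 4 occurrences

"wake do" (4 vs 2)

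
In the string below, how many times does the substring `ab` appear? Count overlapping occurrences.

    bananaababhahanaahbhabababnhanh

Sliding a length-2 window over the 31 characters (30 positions):
  position 7–8: ab
  position 9–10: ab
  position 21–22: ab
  position 23–24: ab
  position 25–26: ab

5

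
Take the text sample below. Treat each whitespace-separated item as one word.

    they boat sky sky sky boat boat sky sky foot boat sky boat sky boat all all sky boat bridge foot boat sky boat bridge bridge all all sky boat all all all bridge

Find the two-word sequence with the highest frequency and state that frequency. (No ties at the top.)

Bigram frequencies (highest first):
  sky boat: 6
  boat sky: 5
  all all: 4
  sky sky: 3
  foot boat: 2
  boat all: 2
  … (9 more, each ≤ 2)

"sky boat", 6 times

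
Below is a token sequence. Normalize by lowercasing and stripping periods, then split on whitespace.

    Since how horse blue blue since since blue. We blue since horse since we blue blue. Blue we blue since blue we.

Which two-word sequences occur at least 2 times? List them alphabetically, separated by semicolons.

blue blue; blue since; blue we; since blue; we blue

Bigram counts meeting the condition (at least 2 times):
  blue blue: 3
  blue since: 3
  blue we: 3
  since blue: 2
  we blue: 3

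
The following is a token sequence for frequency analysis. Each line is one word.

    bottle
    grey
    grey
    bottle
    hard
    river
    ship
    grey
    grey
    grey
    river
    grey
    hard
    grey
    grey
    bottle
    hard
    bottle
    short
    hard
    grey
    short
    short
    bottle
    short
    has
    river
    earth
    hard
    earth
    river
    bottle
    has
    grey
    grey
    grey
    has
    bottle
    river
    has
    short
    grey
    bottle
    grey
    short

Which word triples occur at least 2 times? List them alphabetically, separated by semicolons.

grey bottle hard; grey grey bottle; grey grey grey

Trigram counts meeting the condition (at least 2 times):
  grey bottle hard: 2
  grey grey bottle: 2
  grey grey grey: 2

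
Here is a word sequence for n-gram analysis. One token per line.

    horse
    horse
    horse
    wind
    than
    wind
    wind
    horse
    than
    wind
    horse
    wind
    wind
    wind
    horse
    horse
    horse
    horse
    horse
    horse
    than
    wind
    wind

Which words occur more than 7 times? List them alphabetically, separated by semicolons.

horse; wind

Unigram counts meeting the condition (more than 7 times):
  horse: 11
  wind: 9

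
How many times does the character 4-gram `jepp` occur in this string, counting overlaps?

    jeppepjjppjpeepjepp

Sliding a length-4 window over the 19 characters (16 positions):
  position 1–4: jepp
  position 16–19: jepp

2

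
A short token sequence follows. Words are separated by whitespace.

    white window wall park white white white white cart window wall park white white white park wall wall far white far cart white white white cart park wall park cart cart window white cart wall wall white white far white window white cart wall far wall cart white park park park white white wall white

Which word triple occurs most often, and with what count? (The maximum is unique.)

Trigram frequencies (highest first):
  white white white: 4
  park white white: 3
  window wall park: 2
  wall park white: 2
  white white cart: 2
  window white cart: 2
  … (37 more, each ≤ 2)

"white white white", 4 times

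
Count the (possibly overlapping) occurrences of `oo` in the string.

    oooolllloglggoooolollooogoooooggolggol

12

Sliding a length-2 window over the 38 characters (37 positions):
  position 1–2: oo
  position 2–3: oo
  position 3–4: oo
  position 14–15: oo
  position 15–16: oo
  position 16–17: oo
  position 22–23: oo
  position 23–24: oo
  position 26–27: oo
  position 27–28: oo
  … (2 more)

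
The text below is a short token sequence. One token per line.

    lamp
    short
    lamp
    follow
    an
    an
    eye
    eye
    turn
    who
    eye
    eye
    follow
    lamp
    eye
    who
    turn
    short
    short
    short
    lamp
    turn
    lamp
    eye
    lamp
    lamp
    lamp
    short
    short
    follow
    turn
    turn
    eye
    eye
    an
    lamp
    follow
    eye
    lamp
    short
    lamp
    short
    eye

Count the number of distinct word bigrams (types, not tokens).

29

43 tokens → 42 bigram windows in total.
Repeated bigrams (each contributes count−1 duplicates):
  lamp short: 4
  eye eye: 3
  short lamp: 3
  short short: 3
  eye lamp: 2
  lamp eye: 2
  lamp follow: 2
  lamp lamp: 2
13 duplicate windows → 42 − 13 = 29 distinct.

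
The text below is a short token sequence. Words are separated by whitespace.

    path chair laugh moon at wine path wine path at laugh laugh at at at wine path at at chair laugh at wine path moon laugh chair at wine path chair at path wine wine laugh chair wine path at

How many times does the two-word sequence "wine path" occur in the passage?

Scanning the 39 overlapping bigram windows for "wine path":
  position 6–7: wine path
  position 8–9: wine path
  position 16–17: wine path
  position 23–24: wine path
  position 29–30: wine path
  position 38–39: wine path

6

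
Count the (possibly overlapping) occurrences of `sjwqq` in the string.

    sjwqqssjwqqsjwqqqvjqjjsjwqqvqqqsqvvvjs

4

Sliding a length-5 window over the 38 characters (34 positions):
  position 1–5: sjwqq
  position 7–11: sjwqq
  position 12–16: sjwqq
  position 23–27: sjwqq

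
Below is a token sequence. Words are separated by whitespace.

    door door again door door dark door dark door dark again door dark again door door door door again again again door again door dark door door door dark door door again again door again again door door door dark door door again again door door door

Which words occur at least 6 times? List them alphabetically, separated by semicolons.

again; dark; door

Unigram counts meeting the condition (at least 6 times):
  again: 13
  dark: 7
  door: 27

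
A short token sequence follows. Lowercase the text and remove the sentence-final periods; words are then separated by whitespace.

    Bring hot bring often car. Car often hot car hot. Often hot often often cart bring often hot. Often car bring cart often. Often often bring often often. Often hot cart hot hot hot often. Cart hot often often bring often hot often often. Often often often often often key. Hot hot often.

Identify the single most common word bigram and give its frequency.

"often often", 12 times

Bigram frequencies (highest first):
  often often: 12
  hot often: 7
  often hot: 5
  bring often: 4
  hot hot: 3
  often car: 2
  … (16 more, each ≤ 2)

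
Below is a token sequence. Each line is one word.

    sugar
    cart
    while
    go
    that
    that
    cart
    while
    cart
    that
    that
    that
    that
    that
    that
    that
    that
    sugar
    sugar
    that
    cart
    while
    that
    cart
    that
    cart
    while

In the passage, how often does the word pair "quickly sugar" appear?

Scanning the 26 overlapping bigram windows for "quickly sugar":
  (none found)

0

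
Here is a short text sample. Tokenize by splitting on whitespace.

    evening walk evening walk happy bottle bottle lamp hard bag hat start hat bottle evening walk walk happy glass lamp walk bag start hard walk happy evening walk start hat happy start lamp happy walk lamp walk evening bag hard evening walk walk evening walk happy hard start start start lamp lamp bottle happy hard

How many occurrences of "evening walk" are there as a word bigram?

Scanning the 54 overlapping bigram windows for "evening walk":
  position 1–2: evening walk
  position 3–4: evening walk
  position 15–16: evening walk
  position 27–28: evening walk
  position 41–42: evening walk
  position 44–45: evening walk

6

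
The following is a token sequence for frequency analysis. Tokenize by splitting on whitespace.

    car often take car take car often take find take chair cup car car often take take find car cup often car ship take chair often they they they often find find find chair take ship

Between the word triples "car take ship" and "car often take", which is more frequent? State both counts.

"car take ship": 0 occurrences
"car often take": 3 occurrences

"car often take" (3 vs 0)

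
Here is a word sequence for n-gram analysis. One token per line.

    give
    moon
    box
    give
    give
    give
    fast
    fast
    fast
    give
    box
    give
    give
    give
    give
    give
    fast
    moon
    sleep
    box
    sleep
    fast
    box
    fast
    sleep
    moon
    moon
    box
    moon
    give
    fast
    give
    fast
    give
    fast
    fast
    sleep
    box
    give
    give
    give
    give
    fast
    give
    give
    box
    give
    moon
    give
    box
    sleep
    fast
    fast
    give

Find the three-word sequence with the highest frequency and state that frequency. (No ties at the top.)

"give give give", 6 times

Trigram frequencies (highest first):
  give give give: 6
  box give give: 3
  give give fast: 3
  give fast give: 3
  give fast fast: 2
  fast fast give: 2
  … (30 more, each ≤ 2)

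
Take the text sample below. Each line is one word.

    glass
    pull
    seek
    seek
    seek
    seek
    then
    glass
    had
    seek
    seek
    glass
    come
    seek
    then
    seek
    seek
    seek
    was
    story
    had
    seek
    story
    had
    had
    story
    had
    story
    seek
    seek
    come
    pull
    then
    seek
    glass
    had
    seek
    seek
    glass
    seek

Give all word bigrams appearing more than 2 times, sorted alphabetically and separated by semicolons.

Bigram counts meeting the condition (more than 2 times):
  had seek: 3
  seek glass: 3
  seek seek: 8
  story had: 3

had seek; seek glass; seek seek; story had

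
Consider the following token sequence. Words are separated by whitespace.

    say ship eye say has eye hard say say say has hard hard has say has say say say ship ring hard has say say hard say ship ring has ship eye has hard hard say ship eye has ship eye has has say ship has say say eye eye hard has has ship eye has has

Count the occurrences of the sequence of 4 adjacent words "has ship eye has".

Scanning the 54 overlapping 4-gram windows for "has ship eye has":
  position 30–33: has ship eye has
  position 39–42: has ship eye has
  position 53–56: has ship eye has

3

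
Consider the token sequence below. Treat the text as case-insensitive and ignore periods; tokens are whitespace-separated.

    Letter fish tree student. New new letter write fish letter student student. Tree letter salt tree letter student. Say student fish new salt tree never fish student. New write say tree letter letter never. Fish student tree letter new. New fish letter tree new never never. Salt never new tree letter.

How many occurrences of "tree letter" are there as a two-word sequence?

Scanning the 50 overlapping bigram windows for "tree letter":
  position 13–14: tree letter
  position 16–17: tree letter
  position 31–32: tree letter
  position 37–38: tree letter
  position 50–51: tree letter

5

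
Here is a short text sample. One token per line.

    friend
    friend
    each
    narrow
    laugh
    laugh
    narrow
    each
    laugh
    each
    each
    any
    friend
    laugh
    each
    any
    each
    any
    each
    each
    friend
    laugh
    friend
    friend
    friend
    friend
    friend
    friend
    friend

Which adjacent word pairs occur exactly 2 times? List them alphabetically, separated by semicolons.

any each; each each; friend laugh; laugh each

Bigram counts meeting the condition (exactly 2 times):
  any each: 2
  each each: 2
  friend laugh: 2
  laugh each: 2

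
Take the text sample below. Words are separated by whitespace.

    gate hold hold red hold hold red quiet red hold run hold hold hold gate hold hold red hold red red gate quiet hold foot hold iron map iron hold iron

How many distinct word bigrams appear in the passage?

19

31 tokens → 30 bigram windows in total.
Repeated bigrams (each contributes count−1 duplicates):
  hold hold: 5
  hold red: 4
  red hold: 3
  gate hold: 2
  hold iron: 2
11 duplicate windows → 30 − 11 = 19 distinct.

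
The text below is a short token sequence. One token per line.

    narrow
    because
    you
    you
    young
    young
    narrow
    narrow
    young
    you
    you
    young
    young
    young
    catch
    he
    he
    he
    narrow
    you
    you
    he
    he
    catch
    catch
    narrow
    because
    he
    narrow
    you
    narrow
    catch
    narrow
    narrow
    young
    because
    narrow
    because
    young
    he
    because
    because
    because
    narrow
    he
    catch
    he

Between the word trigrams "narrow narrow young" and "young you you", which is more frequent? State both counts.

"narrow narrow young" (2 vs 1)

"narrow narrow young": 2 occurrences
"young you you": 1 occurrence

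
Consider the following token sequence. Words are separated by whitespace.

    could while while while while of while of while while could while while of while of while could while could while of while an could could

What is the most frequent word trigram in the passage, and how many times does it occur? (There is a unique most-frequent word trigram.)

"while of while", 5 times

Trigram frequencies (highest first):
  while of while: 5
  while could while: 3
  could while while: 2
  while while while: 2
  while while of: 2
  of while of: 2
  … (8 more, each ≤ 1)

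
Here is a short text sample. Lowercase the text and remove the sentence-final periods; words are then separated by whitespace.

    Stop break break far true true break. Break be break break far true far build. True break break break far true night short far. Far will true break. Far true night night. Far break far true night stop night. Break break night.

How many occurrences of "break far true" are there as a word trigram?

Scanning the 40 overlapping trigram windows for "break far true":
  position 3–5: break far true
  position 11–13: break far true
  position 19–21: break far true
  position 28–30: break far true
  position 34–36: break far true

5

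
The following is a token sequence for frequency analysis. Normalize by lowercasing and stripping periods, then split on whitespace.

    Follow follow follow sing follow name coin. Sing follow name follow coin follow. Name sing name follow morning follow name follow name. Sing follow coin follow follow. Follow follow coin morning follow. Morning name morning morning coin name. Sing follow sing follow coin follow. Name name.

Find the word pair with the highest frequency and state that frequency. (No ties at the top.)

Bigram frequencies (highest first):
  follow name: 6
  follow follow: 5
  sing follow: 5
  follow coin: 4
  name follow: 3
  coin follow: 3
  … (14 more, each ≤ 3)

"follow name", 6 times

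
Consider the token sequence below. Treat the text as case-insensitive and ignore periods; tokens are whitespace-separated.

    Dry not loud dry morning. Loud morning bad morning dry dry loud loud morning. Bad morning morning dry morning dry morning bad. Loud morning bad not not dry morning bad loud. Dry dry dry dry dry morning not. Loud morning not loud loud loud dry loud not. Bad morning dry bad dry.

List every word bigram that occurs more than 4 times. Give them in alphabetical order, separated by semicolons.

Bigram counts meeting the condition (more than 4 times):
  dry dry: 5
  dry morning: 5
  morning bad: 5

dry dry; dry morning; morning bad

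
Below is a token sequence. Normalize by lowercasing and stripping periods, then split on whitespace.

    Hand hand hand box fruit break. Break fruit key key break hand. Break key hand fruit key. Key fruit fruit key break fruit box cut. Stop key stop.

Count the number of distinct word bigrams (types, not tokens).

21

28 tokens → 27 bigram windows in total.
Repeated bigrams (each contributes count−1 duplicates):
  fruit key: 3
  break fruit: 2
  hand hand: 2
  key break: 2
  key key: 2
6 duplicate windows → 27 − 6 = 21 distinct.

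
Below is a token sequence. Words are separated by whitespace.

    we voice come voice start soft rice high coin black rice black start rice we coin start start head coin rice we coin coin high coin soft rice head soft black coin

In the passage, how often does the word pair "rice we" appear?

Scanning the 31 overlapping bigram windows for "rice we":
  position 14–15: rice we
  position 21–22: rice we

2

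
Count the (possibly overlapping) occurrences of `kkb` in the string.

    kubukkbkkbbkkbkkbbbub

4

Sliding a length-3 window over the 21 characters (19 positions):
  position 5–7: kkb
  position 8–10: kkb
  position 12–14: kkb
  position 15–17: kkb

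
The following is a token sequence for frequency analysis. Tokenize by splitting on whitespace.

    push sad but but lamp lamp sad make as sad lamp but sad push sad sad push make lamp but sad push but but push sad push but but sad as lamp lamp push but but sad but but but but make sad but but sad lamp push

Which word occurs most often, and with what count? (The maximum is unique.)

Unigram frequencies (highest first):
  but: 16
  sad: 12
  push: 8
  lamp: 7
  make: 3
  as: 2

"but", 16 times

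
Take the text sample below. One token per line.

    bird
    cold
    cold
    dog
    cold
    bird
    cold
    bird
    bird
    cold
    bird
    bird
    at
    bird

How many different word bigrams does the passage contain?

14 tokens → 13 bigram windows in total.
Repeated bigrams (each contributes count−1 duplicates):
  bird cold: 3
  cold bird: 3
  bird bird: 2
5 duplicate windows → 13 − 5 = 8 distinct.

8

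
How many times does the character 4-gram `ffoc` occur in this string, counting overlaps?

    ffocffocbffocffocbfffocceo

5

Sliding a length-4 window over the 26 characters (23 positions):
  position 1–4: ffoc
  position 5–8: ffoc
  position 10–13: ffoc
  position 14–17: ffoc
  position 20–23: ffoc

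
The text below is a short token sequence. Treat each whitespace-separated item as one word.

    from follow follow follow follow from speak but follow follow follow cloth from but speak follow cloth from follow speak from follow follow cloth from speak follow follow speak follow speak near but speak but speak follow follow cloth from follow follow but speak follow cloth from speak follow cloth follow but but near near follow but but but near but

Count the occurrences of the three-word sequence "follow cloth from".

5

Scanning the 59 overlapping trigram windows for "follow cloth from":
  position 11–13: follow cloth from
  position 16–18: follow cloth from
  position 23–25: follow cloth from
  position 38–40: follow cloth from
  position 45–47: follow cloth from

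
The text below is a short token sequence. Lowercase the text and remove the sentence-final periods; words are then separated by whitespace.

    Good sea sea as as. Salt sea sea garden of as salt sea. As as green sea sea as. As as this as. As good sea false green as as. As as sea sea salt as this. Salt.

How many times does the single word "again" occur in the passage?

Scanning the 38 tokens for "again":
  (none found)

0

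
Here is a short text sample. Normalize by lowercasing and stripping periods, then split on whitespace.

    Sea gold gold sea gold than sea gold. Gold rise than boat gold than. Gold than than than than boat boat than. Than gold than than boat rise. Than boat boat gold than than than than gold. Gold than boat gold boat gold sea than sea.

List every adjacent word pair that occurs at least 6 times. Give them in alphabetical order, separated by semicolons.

gold than; than than

Bigram counts meeting the condition (at least 6 times):
  gold than: 6
  than than: 8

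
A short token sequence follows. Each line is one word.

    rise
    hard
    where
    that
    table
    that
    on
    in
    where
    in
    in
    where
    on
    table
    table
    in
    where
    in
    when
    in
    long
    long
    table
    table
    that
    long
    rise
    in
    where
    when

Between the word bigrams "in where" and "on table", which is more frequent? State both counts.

"in where" (4 vs 1)

"in where": 4 occurrences
"on table": 1 occurrence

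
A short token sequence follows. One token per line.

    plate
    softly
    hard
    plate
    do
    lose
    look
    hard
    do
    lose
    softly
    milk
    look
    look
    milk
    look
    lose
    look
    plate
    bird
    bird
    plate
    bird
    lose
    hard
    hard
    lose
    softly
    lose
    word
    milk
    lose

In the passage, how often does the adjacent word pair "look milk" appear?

1

Scanning the 31 overlapping bigram windows for "look milk":
  position 14–15: look milk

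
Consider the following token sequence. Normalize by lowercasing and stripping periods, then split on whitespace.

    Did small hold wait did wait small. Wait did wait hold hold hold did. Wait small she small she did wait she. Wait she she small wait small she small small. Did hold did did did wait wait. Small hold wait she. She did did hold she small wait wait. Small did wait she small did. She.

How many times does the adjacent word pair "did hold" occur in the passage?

2

Scanning the 56 overlapping bigram windows for "did hold":
  position 32–33: did hold
  position 45–46: did hold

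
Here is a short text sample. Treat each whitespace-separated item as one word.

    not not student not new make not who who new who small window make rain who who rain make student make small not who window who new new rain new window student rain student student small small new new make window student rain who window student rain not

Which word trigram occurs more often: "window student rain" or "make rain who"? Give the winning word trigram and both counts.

"window student rain" (3 vs 1)

"window student rain": 3 occurrences
"make rain who": 1 occurrence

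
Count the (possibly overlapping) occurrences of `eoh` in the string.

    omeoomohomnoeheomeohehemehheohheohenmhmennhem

Sliding a length-3 window over the 45 characters (43 positions):
  position 18–20: eoh
  position 28–30: eoh
  position 32–34: eoh

3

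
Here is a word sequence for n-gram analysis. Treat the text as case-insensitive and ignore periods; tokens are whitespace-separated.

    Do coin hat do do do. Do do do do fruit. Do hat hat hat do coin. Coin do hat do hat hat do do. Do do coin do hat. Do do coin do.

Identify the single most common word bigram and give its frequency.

"do do", 10 times

Bigram frequencies (highest first):
  do do: 10
  hat do: 5
  do coin: 4
  do hat: 4
  hat hat: 3
  coin do: 3
  … (4 more, each ≤ 1)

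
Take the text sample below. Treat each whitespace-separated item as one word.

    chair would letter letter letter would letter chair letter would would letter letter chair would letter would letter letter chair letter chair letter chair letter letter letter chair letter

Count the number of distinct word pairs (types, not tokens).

7

29 tokens → 28 bigram windows in total.
Repeated bigrams (each contributes count−1 duplicates):
  letter chair: 6
  letter letter: 6
  chair letter: 5
  would letter: 5
  letter would: 3
  chair would: 2
21 duplicate windows → 28 − 21 = 7 distinct.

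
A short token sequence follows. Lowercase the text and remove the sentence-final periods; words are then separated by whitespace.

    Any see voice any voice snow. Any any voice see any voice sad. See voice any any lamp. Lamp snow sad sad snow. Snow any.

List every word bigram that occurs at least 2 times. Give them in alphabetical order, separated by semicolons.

any any; any voice; see voice; snow any; voice any

Bigram counts meeting the condition (at least 2 times):
  any any: 2
  any voice: 3
  see voice: 2
  snow any: 2
  voice any: 2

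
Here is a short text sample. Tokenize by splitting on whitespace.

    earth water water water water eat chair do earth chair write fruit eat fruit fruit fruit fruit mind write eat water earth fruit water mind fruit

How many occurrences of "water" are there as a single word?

Scanning the 26 tokens for "water":
  position 2: water
  position 3: water
  position 4: water
  position 5: water
  position 21: water
  position 24: water

6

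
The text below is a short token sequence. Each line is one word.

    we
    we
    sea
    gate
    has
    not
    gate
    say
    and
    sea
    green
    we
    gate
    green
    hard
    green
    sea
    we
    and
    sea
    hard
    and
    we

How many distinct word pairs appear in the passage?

23 tokens → 22 bigram windows in total.
Repeated bigrams (each contributes count−1 duplicates):
  and sea: 2
1 duplicate windows → 22 − 1 = 21 distinct.

21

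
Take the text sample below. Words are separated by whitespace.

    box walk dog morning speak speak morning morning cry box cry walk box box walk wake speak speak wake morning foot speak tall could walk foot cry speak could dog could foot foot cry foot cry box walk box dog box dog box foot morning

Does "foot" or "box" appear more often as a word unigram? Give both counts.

"box" (8 vs 6)

"foot": 6 occurrences
"box": 8 occurrences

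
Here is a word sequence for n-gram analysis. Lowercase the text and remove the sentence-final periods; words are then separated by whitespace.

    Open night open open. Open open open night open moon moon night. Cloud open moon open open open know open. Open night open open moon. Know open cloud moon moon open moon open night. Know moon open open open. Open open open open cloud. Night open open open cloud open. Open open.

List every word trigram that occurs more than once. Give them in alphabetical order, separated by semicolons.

moon open open; night open open; open moon open; open night open; open open cloud; open open night; open open open

Trigram counts meeting the condition (more than once):
  moon open open: 2
  night open open: 3
  open moon open: 2
  open night open: 3
  open open cloud: 2
  open open night: 2
  open open open: 11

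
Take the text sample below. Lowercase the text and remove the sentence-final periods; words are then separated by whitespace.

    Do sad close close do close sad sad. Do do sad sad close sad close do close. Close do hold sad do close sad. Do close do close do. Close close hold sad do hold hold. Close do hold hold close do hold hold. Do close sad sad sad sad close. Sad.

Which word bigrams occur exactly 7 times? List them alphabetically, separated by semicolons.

Bigram counts meeting the condition (exactly 7 times):
  close do: 7
  do close: 7

close do; do close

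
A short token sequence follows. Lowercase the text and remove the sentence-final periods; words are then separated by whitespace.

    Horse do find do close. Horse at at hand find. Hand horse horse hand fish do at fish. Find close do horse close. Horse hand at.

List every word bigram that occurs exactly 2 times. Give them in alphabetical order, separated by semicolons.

Bigram counts meeting the condition (exactly 2 times):
  close horse: 2
  horse hand: 2

close horse; horse hand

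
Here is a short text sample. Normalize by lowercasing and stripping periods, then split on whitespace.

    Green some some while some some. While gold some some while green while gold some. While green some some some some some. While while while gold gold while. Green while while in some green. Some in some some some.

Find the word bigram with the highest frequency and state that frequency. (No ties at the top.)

Bigram frequencies (highest first):
  some some: 9
  some while: 5
  green some: 3
  while gold: 3
  while green: 3
  while while: 3
  … (9 more, each ≤ 2)

"some some", 9 times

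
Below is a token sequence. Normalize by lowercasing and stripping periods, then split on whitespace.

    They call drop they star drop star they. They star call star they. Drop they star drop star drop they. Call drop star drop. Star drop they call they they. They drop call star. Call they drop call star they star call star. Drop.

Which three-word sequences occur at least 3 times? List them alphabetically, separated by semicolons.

Trigram counts meeting the condition (at least 3 times):
  drop star drop: 3
  star drop star: 3

drop star drop; star drop star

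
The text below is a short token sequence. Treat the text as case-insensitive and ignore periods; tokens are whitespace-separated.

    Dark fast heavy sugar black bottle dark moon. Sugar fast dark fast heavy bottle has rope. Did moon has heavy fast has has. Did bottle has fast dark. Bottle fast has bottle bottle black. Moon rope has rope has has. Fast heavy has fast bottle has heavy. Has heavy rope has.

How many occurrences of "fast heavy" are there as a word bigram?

Scanning the 50 overlapping bigram windows for "fast heavy":
  position 2–3: fast heavy
  position 12–13: fast heavy
  position 41–42: fast heavy

3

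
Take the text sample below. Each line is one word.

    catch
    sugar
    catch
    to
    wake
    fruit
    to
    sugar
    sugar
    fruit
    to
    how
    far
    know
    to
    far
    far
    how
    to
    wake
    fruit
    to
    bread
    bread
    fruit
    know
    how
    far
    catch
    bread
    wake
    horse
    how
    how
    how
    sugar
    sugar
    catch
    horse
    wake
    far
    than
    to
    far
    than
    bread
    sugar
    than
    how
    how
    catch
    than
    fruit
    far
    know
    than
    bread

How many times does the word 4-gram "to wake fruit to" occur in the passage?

Scanning the 54 overlapping 4-gram windows for "to wake fruit to":
  position 4–7: to wake fruit to
  position 19–22: to wake fruit to

2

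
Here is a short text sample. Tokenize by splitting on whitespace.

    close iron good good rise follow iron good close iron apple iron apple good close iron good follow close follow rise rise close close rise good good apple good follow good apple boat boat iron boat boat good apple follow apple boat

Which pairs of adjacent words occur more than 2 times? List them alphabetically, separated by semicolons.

Bigram counts meeting the condition (more than 2 times):
  close iron: 3
  good apple: 3
  iron good: 3

close iron; good apple; iron good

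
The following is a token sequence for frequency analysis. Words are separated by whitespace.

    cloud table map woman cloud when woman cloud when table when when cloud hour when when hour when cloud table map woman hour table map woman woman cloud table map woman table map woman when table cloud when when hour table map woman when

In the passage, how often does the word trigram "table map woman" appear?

Scanning the 42 overlapping trigram windows for "table map woman":
  position 2–4: table map woman
  position 20–22: table map woman
  position 24–26: table map woman
  position 29–31: table map woman
  position 32–34: table map woman
  position 41–43: table map woman

6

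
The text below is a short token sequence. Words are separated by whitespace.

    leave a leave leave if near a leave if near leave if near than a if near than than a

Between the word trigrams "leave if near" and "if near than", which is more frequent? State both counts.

"leave if near" (3 vs 2)

"leave if near": 3 occurrences
"if near than": 2 occurrences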